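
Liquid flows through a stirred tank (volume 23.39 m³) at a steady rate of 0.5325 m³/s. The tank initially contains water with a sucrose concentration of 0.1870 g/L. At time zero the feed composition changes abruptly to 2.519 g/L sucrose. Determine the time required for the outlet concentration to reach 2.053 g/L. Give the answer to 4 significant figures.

Species balance: V dC/dt = Q(C_in − C) ⇒ τ = V/Q = 43.9249 s.
C(t) = C_in + (C₀ − C_in) e^(−t/τ). Set C = 2.053 and solve for t:
e^(−t/τ) = (C − C_in)/(C₀ − C_in) = (2.053 − 2.519)/(0.1870 − 2.519) = 0.199828
t = −τ ln(…) = 43.9249 × 1.61030 = 70.7321 s.

70.73 s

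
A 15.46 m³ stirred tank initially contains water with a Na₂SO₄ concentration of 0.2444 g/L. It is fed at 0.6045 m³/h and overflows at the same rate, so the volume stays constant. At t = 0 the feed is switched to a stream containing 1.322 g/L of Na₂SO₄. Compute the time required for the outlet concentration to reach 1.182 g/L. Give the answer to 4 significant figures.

Transient balance on the dissolved component: V dC/dt = Q(C_in − C), so τ = V/Q = 25.5749 h.
C(t) = C_in + (C₀ − C_in) e^(−t/τ). Set C = 1.182 and solve for t:
e^(−t/τ) = (C − C_in)/(C₀ − C_in) = (1.182 − 1.322)/(0.2444 − 1.322) = 0.129918
t = −τ ln(…) = 25.5749 × 2.04085 = 52.1944 h.

52.19 h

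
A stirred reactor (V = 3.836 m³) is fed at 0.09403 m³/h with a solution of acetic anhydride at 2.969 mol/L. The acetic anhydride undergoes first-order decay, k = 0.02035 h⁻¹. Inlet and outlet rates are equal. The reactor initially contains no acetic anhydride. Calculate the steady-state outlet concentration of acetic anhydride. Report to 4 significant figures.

1.622 mol/L

Accumulation = in − out − consumed: V dC/dt = Q C_in − Q C − k V C.
Steady state (dC/dt = 0): C_ss = Q C_in/(Q + kV) = C_in/(1 + kV/Q).
C_ss = 0.09403·2.969/(0.09403 + 0.02035·3.836) = 0.279175/0.172093 = 1.62224 mol/L.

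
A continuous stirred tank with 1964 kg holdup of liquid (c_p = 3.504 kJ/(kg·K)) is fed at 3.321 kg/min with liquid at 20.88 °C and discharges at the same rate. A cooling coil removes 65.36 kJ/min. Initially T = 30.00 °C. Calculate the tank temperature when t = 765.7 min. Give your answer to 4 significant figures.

19.30 °C

Heat balance on the well-mixed liquid: M c_p dT/dt = ṁ c_p (T_in − T) − 65.36.
τ = M/ṁ = 591.388 min; T_ss = T_in − Q̇/(ṁ c_p) = 20.88 − 65.36/(3.321·3.504) = 15.2633 °C.
T approaches T_ss exponentially: T(t) = T_ss + (T₀ − T_ss) e^(−t/τ).
T(765.7) = 15.2633 + (14.7367)·e^(−765.7/591.388) = 15.2633 + (14.7367)·0.273966 = 19.3007 °C.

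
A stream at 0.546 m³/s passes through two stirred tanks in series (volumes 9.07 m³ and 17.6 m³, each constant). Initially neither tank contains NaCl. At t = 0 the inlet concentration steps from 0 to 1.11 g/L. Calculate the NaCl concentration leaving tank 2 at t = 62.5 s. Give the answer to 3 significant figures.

Time constants: τᵢ = Vᵢ/Q for each well-mixed tank.
τ₁ = 9.07/0.546 = 16.612 s; τ₂ = 17.6/0.546 = 32.234 s.
Tank 1: C₁ = C_in(1 − e^(−t/τ₁)). Tank 2 (τ₁ ≠ τ₂): C₂ = C_in[1 − (τ₁ e^(−t/τ₁) − τ₂ e^(−t/τ₂))/(τ₁ − τ₂)].
At t = 62.5: e^(−t/τ₁) = 0.023228, e^(−t/τ₂) = 0.14386.
C₂ = 1.11·[1 − (16.612·0.023228 − 32.234·0.14386)/(-15.623)] = 1.11·0.72787 = 0.80794 g/L.

0.808 g/L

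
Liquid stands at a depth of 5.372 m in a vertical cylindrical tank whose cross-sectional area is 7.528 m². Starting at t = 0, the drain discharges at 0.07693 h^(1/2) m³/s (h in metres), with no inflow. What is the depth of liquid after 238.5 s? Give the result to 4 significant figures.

A dh/dt = −Q_out = −0.07693 √h.
This is separable: 2 d(√h)/dt = −0.07693/A, so √h = √h₀ − (0.07693/(2A)) t.
√h = √5.372 − 0.07693·238.5/(2·7.528) = 2.31776 − 1.21864 = 1.09912.
h = 1.09912² = 1.20807 m.

1.208 m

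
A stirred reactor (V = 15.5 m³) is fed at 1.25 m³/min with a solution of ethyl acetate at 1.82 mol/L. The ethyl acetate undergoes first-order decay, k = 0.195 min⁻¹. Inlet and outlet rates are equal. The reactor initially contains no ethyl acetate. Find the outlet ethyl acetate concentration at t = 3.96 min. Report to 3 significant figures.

V dC/dt = Q(C_in − C) − k V C.
dC/dt = (Q/V) C_in − (Q/V + k) C; effective rate a = Q/V + k = 0.080645 + 0.195 = 0.27565 min⁻¹.
C_ss = Q C_in/(Q + kV) = 0.53248 mol/L; C(t) = C_ss + (C₀ − C_ss) e^(−a t).
C(3.96) = 0.53248 + (-0.53248)·e^(−0.27565·3.96) = 0.53248 + (-0.53248)·0.33569 = 0.35373 mol/L.

0.354 mol/L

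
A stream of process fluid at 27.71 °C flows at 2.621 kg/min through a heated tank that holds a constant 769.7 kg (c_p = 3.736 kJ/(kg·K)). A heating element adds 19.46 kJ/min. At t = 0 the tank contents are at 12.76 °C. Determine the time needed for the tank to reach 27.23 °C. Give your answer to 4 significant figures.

M c_p dT/dt = ṁ c_p (T_in − T) + Q̇.
τ = M/ṁ = 293.667 min; T_ss = T_in + Q̇/(ṁ c_p) = 29.6973 °C.
T(t) = T_ss + (T₀ − T_ss) e^(−t/τ). Set T = 27.23:
e^(−t/τ) = (27.23 − 29.6973)/(12.76 − 29.6973) = 0.145674
t = −293.667 · ln(0.145674) = 565.715 min.

565.7 min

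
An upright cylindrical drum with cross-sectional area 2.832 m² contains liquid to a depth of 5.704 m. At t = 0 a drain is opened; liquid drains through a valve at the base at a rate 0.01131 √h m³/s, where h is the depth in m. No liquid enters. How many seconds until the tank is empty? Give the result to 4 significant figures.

1196 s

With no inflow, A dh/dt = −0.01131 √h.
Separate and integrate: 2(√h − √h₀) = −(0.01131/A) t.
Tank is empty when √h = 0: t_empty = 2A√h₀/0.01131.
t_empty = 2·2.832·√5.704/0.01131 = 5.66400·2.38830/0.01131 = 1196.05 s.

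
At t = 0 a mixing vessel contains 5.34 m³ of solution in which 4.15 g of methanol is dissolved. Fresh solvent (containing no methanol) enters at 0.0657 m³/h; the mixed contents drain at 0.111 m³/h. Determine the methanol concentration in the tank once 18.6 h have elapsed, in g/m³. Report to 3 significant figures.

Let m(t) be the amount of methanol. Volume: V(t) = V₀ + (Q_in − Q_out) t = 5.34 − 0.045300 t; V(18.6) = 4.4974 m³.
Solute balance: dm/dt = 0 − Q_out C = −Q_out m/V(t).
dm/m = −Q_out dt/(V₀ − 0.045300 t); integrating gives ln(m/m₀) = −(Q_out/(Q_in−Q_out)) ln(V/V₀).
m = m₀ (V₀/V)^(Q_out/(Q_in−Q_out)) = 4.15 × (5.34/4.4974)^(-2.4503) = 2.7246 g.
C = m/V = 2.7246/4.4974 = 0.60582 g/m³.

0.606 g/m³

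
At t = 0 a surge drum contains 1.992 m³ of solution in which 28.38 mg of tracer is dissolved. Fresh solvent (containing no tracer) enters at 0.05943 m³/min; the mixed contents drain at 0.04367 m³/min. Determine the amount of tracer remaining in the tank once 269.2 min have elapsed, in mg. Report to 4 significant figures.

1.202 mg

Total volume: dV/dt = Q_in − Q_out = 0.0157600 m³/min, so V(t) = 1.992 + 0.0157600 t and V(269.2) = 6.23459 m³.
Solute balance: dm/dt = 0 − Q_out C = −Q_out m/V(t).
dm/m = −Q_out dt/(V₀ + 0.0157600 t); integrating gives ln(m/m₀) = −(Q_out/(Q_in−Q_out)) ln(V/V₀).
m = m₀ (V₀/V)^(Q_out/(Q_in−Q_out)) = 28.38 × (1.992/6.23459)^(2.77094) = 1.20215 mg.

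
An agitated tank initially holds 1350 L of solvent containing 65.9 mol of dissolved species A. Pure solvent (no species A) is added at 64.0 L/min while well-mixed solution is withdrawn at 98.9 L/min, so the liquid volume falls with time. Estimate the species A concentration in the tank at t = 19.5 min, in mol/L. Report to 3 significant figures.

Total volume: dV/dt = Q_in − Q_out = -34.900 L/min, so V(t) = 1350 − 34.900 t and V(19.5) = 669.45 L.
Solute balance: dm/dt = 0 − Q_out C = −Q_out m/V(t).
dm/m = −Q_out dt/(V₀ − 34.900 t); integrating gives ln(m/m₀) = −(Q_out/(Q_in−Q_out)) ln(V/V₀).
m = m₀ (V₀/V)^(Q_out/(Q_in−Q_out)) = 65.9 × (1350/669.45)^(-2.8338) = 9.0295 mol.
C = m/V = 9.0295/669.45 = 0.013488 mol/L.

0.0135 mol/L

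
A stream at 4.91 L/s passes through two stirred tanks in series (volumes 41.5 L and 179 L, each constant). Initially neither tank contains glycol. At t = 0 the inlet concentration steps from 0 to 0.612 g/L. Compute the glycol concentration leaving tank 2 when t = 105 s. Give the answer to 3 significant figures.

Time constants: τᵢ = Vᵢ/Q for each well-mixed tank.
τ₁ = 41.5/4.91 = 8.4521 s; τ₂ = 179/4.91 = 36.456 s.
Solving the cascade with C₁(0)=C₂(0)=0 gives C₂(t) = C_in[1 − (τ₁ e^(−t/τ₁) − τ₂ e^(−t/τ₂))/(τ₁ − τ₂)].
At t = 105: e^(−t/τ₁) = 4.0254e-06, e^(−t/τ₂) = 0.056125.
C₂ = 0.612·[1 − (8.4521·4.0254e-06 − 36.456·0.056125)/(-28.004)] = 0.612·0.92694 = 0.56728 g/L.

0.567 g/L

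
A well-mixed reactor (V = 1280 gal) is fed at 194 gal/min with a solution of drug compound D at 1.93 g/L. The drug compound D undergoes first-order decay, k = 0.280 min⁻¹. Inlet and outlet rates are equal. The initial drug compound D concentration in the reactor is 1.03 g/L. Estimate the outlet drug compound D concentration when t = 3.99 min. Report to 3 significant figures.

0.741 g/L

Accumulation = in − out − consumed: V dC/dt = Q C_in − Q C − k V C.
This is linear with rate a = Q/V + k = 0.43156 min⁻¹.
C_ss = Q C_in/(Q + kV) = 0.67781 g/L; C(t) = C_ss + (C₀ − C_ss) e^(−a t).
C(3.99) = 0.67781 + (0.35219)·e^(−0.43156·3.99) = 0.67781 + (0.35219)·0.17872 = 0.74075 g/L.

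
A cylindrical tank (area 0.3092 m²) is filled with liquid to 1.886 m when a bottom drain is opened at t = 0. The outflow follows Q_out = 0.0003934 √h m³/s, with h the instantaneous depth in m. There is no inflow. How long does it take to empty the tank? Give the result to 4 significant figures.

With no inflow, A dh/dt = −0.0003934 √h.
∫ h^(−1/2) dh = −(0.0003934/A) ∫ dt, giving 2√h = 2√h₀ − (0.0003934/A) t.
Set h = 0: 2√h₀ = (0.0003934/A) t_empty ⇒ t_empty = 2A√h₀/0.0003934.
t_empty = 2·0.3092·√1.886/0.0003934 = 0.618400·1.37332/0.0003934 = 2158.77 s.

2159 s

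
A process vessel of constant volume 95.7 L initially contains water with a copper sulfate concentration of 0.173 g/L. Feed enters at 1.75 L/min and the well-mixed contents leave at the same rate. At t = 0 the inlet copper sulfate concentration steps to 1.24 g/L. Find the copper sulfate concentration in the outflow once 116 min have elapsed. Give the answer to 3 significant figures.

Mass balance on the solute (V constant): V dC/dt = Q(C_in − C).
Rewrite as dC/dt + C/τ = C_in/τ, τ = V/Q = 54.686 min.
Solution: C(t) = C_in + (C₀ − C_in) e^(−t/τ).
C(116) = 1.24 + (0.173 − 1.24)·e^(−116/54.686) = 1.24 + (-1.0670)·0.11989 = 1.1121 g/L.

1.11 g/L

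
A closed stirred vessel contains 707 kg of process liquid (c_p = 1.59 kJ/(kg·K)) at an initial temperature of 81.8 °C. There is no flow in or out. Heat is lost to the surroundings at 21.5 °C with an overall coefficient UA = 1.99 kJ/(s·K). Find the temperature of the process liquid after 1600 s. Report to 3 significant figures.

25.0 °C

First-law balance (no shaft work): M c_p dT/dt = −UA(T − T_amb).
dT/dt = (T_ss − T)/τ with T_ss = T_amb = 21.500 °C, τ = M c_p/UA = 707·1.59/1.99 = 564.89 s.
T approaches T_ss exponentially: T(t) = T_ss + (T₀ − T_ss) e^(−t/τ).
T(1600) = 21.500 + (60.300)·0.058871 = 25.050 °C.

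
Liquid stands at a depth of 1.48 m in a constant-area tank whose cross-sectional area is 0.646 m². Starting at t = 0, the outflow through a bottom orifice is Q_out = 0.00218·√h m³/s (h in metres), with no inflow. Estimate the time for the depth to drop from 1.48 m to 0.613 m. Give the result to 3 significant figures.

A dh/dt = −Q_out = −0.00218 √h.
∫ h^(−1/2) dh = −(0.00218/A) ∫ dt, giving 2√h = 2√h₀ − (0.00218/A) t.
t = 2A(√h₀ − √h)/0.00218 = 2·0.646·(√1.48 − √0.613)/0.00218
  = 1.2920 × (1.2166 − 0.78294) / 0.00218 = 256.98 s.

257 s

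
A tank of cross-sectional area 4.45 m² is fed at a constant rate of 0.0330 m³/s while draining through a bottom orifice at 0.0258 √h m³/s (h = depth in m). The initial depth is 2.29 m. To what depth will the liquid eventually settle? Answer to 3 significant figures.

1.64 m

A dh/dt = Q_in − 0.0258 √h. Steady state requires inflow = outflow:
Q_in = 0.0258 √h_ss ⇒ √h_ss = 0.0330/0.0258 = 1.2791.
h_ss = 1.2791² = 1.6360 m. (Since h₀ = 2.29 m > h_ss, the level will fall toward this value.)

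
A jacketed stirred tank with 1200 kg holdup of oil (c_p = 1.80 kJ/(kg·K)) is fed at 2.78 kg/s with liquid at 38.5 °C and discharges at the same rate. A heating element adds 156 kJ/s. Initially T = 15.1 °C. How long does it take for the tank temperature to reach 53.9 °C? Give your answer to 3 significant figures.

536 s

Unsteady energy balance on the tank contents: M c_p dT/dt = ṁ c_p (T_in − T) + 156.
τ = M/ṁ = 431.65 s; T_ss = T_in + Q̇/(ṁ c_p) = 69.675 °C.
T(t) = T_ss + (T₀ − T_ss) e^(−t/τ). Set T = 53.9:
e^(−t/τ) = (53.9 − 69.675)/(15.1 − 69.675) = 0.28905
t = −431.65 · ln(0.28905) = 535.75 s.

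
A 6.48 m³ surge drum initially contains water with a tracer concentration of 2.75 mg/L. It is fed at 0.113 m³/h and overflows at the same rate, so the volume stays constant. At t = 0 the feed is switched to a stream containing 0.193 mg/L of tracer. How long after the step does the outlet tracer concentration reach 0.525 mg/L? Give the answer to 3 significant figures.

Species balance: V dC/dt = Q(C_in − C) ⇒ τ = V/Q = 57.345 h.
C(t) = C_in + (C₀ − C_in) e^(−t/τ). Set C = 0.525 and solve for t:
e^(−t/τ) = (C − C_in)/(C₀ − C_in) = (0.525 − 0.193)/(2.75 − 0.193) = 0.12984
t = −τ ln(…) = 57.345 × 2.0415 = 117.07 h.

117 h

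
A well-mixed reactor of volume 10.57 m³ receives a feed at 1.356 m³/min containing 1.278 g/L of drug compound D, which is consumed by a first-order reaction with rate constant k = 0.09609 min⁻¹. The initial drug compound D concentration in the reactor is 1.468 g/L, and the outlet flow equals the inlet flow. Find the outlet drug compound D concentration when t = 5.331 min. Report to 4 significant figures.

Species balance: V dC/dt = Q C_in − Q C − k V C.
This is linear with rate a = Q/V + k = 0.224378 min⁻¹.
C_ss = Q C_in/(Q + kV) = 0.730695 g/L; C(t) = C_ss + (C₀ − C_ss) e^(−a t).
C(5.331) = 0.730695 + (0.737305)·e^(−0.224378·5.331) = 0.730695 + (0.737305)·0.302354 = 0.953622 g/L.

0.9536 g/L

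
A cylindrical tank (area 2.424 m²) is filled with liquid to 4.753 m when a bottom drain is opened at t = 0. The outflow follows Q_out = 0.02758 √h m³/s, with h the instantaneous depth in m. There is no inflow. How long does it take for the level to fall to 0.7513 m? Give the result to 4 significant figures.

230.9 s

With no inflow, A dh/dt = −0.02758 √h.
Separate and integrate: 2(√h − √h₀) = −(0.02758/A) t.
t = 2A(√h₀ − √h)/0.02758 = 2·2.424·(√4.753 − √0.7513)/0.02758
  = 4.84800 × (2.18014 − 0.866776) / 0.02758 = 230.862 s.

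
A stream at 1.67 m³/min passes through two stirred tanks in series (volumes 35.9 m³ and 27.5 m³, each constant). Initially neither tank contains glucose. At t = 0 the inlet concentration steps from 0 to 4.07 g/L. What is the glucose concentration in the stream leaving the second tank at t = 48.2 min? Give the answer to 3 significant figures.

2.94 g/L

Species balance on tank i: dCᵢ/dt = (Cᵢ₋₁ − Cᵢ)/τᵢ with τᵢ = Vᵢ/Q.
τ₁ = 35.9/1.67 = 21.497 min; τ₂ = 27.5/1.67 = 16.467 min.
Tank 1: C₁ = C_in(1 − e^(−t/τ₁)). Tank 2 (τ₁ ≠ τ₂): C₂ = C_in[1 − (τ₁ e^(−t/τ₁) − τ₂ e^(−t/τ₂))/(τ₁ − τ₂)].
At t = 48.2: e^(−t/τ₁) = 0.10623, e^(−t/τ₂) = 0.053555.
C₂ = 4.07·[1 − (21.497·0.10623 − 16.467·0.053555)/(5.0299)] = 4.07·0.72133 = 2.9358 g/L.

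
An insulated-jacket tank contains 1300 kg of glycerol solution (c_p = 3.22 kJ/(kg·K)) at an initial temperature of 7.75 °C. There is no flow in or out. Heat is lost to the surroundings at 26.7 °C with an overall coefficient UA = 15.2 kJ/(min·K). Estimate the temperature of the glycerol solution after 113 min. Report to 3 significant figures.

M c_p dT/dt = −UA(T − T_amb).
dT/dt = (T_ss − T)/τ with T_ss = T_amb = 26.700 °C, τ = M c_p/UA = 1300·3.22/15.2 = 275.39 min.
This is linear first-order; T(t) = T_ss + (T₀ − T_ss) e^(−t/τ).
T(113) = 26.700 + (-18.950)·0.66344 = 14.128 °C.

14.1 °C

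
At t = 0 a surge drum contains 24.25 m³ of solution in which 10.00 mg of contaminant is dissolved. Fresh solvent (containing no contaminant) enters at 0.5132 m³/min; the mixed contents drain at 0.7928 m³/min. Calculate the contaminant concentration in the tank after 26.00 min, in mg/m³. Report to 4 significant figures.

Let m(t) be the amount of contaminant. Volume: V(t) = V₀ + (Q_in − Q_out) t = 24.25 − 0.279600 t; V(26.00) = 16.9804 m³.
Species balance (pure solvent in): dm/dt = −Q_out · m/V(t).
dm/m = −Q_out dt/(V₀ − 0.279600 t); integrating gives ln(m/m₀) = −(Q_out/(Q_in−Q_out)) ln(V/V₀).
m = m₀ (V₀/V)^(Q_out/(Q_in−Q_out)) = 10.00 × (24.25/16.9804)^(-2.83548) = 3.64058 mg.
C = m/V = 3.64058/16.9804 = 0.214399 mg/m³.

0.2144 mg/m³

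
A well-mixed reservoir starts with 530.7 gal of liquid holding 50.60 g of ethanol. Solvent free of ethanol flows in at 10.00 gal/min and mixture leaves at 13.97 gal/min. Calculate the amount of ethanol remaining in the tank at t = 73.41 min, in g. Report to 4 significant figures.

3.067 g

Total volume: dV/dt = Q_in − Q_out = -3.97000 gal/min, so V(t) = 530.7 − 3.97000 t and V(73.41) = 239.262 gal.
Solute balance: dm/dt = 0 − Q_out C = −Q_out m/V(t).
Separate: dm/m = −Q_out dt/V(t) ⇒ ln(m/m₀) = −(Q_out/(Q_in−Q_out)) ln(V/V₀).
m = m₀ (V₀/V)^(Q_out/(Q_in−Q_out)) = 50.60 × (530.7/239.262)^(-3.51889) = 3.06692 g.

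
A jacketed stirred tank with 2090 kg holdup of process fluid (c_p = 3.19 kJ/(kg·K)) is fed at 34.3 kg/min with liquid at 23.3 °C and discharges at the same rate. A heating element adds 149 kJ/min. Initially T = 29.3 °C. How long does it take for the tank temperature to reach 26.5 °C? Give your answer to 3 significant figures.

56.4 min

M c_p dT/dt = ṁ c_p (T_in − T) + Q̇.
τ = M/ṁ = 60.933 min; T_ss = T_in + Q̇/(ṁ c_p) = 24.662 °C.
T(t) = T_ss + (T₀ − T_ss) e^(−t/τ). Set T = 26.5:
e^(−t/τ) = (26.5 − 24.662)/(29.3 − 24.662) = 0.39632
t = −60.933 · ln(0.39632) = 56.395 min.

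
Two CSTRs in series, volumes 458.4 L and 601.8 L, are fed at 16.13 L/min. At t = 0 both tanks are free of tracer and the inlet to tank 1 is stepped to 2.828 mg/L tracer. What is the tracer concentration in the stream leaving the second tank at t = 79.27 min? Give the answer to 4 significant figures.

Species balance on tank i: dCᵢ/dt = (Cᵢ₋₁ − Cᵢ)/τᵢ with τᵢ = Vᵢ/Q.
τ₁ = 458.4/16.13 = 28.4191 min; τ₂ = 601.8/16.13 = 37.3094 min.
Tank 1: C₁ = C_in(1 − e^(−t/τ₁)). Tank 2 (τ₁ ≠ τ₂): C₂ = C_in[1 − (τ₁ e^(−t/τ₁) − τ₂ e^(−t/τ₂))/(τ₁ − τ₂)].
At t = 79.27: e^(−t/τ₁) = 0.0614629, e^(−t/τ₂) = 0.119473.
C₂ = 2.828·[1 − (28.4191·0.0614629 − 37.3094·0.119473)/(-8.89027)] = 2.828·0.695090 = 1.96572 mg/L.

1.966 mg/L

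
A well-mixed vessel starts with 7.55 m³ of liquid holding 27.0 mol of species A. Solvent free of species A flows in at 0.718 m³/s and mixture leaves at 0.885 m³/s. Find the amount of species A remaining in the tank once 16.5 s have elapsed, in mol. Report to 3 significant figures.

2.43 mol

Total volume: dV/dt = Q_in − Q_out = -0.16700 m³/s, so V(t) = 7.55 − 0.16700 t and V(16.5) = 4.7945 m³.
Species balance (pure solvent in): dm/dt = −Q_out · m/V(t).
dm/m = −Q_out dt/(V₀ − 0.16700 t); integrating gives ln(m/m₀) = −(Q_out/(Q_in−Q_out)) ln(V/V₀).
m = m₀ (V₀/V)^(Q_out/(Q_in−Q_out)) = 27.0 × (7.55/4.7945)^(-5.2994) = 2.4339 mol.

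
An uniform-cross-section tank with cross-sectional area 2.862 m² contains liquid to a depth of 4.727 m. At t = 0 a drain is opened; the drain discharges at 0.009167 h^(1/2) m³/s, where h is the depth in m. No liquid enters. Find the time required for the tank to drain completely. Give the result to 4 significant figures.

With no inflow, A dh/dt = −0.009167 √h.
∫ h^(−1/2) dh = −(0.009167/A) ∫ dt, giving 2√h = 2√h₀ − (0.009167/A) t.
Set h = 0: 2√h₀ = (0.009167/A) t_empty ⇒ t_empty = 2A√h₀/0.009167.
t_empty = 2·2.862·√4.727/0.009167 = 5.72400·2.17417/0.009167 = 1357.58 s.

1358 s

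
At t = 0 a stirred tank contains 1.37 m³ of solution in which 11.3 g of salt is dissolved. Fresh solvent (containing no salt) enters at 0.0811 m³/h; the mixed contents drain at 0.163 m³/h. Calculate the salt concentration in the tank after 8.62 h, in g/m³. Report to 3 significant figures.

4.03 g/m³

Let m(t) be the amount of salt. Volume: V(t) = V₀ + (Q_in − Q_out) t = 1.37 − 0.081900 t; V(8.62) = 0.66402 m³.
No salt enters, so dm/dt = −Q_out · (m/V).
Separate: dm/m = −Q_out dt/V(t) ⇒ ln(m/m₀) = −(Q_out/(Q_in−Q_out)) ln(V/V₀).
m = m₀ (V₀/V)^(Q_out/(Q_in−Q_out)) = 11.3 × (1.37/0.66402)^(-1.9902) = 2.6735 g.
C = m/V = 2.6735/0.66402 = 4.0262 g/m³.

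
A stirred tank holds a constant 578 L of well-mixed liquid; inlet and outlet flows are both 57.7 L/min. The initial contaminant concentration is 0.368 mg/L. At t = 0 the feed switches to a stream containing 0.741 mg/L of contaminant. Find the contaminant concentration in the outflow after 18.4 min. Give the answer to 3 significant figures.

Unsteady species balance (constant V, well mixed): V dC/dt = Q(C_in − C).
Time constant τ = V/Q = 578/57.7 = 10.017 min.
Solution: C(t) = C_in + (C₀ − C_in) e^(−t/τ).
C(18.4) = 0.741 + (0.368 − 0.741)·e^(−18.4/10.017) = 0.741 + (-0.37300)·0.15932 = 0.68157 mg/L.

0.682 mg/L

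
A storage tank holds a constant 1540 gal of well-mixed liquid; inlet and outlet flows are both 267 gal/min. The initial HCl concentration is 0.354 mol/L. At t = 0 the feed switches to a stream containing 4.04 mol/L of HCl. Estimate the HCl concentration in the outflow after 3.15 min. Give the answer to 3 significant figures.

Accumulation = in − out for the solute gives V dC/dt = Q(C_in − C).
So dC/dt = (C_in − C)/τ with τ = V/Q = 1540/267 = 5.7678 min.
This is linear first-order; C(t) = C_in + (C₀ − C_in) e^(−t/τ).
C(3.15) = 4.04 + (0.354 − 4.04)·e^(−3.15/5.7678) = 4.04 + (-3.6860)·0.57918 = 1.9051 mol/L.

1.91 mol/L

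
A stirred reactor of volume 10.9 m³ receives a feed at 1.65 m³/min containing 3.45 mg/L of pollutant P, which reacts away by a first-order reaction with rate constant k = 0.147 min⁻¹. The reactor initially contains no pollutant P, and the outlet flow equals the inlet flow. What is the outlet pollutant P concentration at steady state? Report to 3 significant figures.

Accumulation = in − out − consumed: V dC/dt = Q C_in − Q C − k V C.
At steady state: 0 = Q C_in − (Q + kV) C_ss, so C_ss = Q C_in/(Q + kV).
C_ss = 1.65·3.45/(1.65 + 0.147·10.9) = 5.6925/3.2523 = 1.7503 mg/L.

1.75 mg/L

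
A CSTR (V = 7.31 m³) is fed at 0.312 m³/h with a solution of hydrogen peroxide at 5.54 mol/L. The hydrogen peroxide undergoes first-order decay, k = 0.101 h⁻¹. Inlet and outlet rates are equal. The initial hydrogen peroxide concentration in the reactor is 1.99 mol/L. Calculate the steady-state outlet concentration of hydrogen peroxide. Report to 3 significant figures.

V dC/dt = Q(C_in − C) − k V C.
At steady state: 0 = Q C_in − (Q + kV) C_ss, so C_ss = Q C_in/(Q + kV).
C_ss = 0.312·5.54/(0.312 + 0.101·7.31) = 1.7285/1.0503 = 1.6457 mol/L.

1.65 mol/L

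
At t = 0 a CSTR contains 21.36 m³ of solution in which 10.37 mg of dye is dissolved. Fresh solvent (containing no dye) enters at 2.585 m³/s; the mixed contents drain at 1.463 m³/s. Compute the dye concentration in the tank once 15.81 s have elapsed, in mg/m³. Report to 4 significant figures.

Let m(t) be the amount of dye. Volume: V(t) = V₀ + (Q_in − Q_out) t = 21.36 + 1.12200 t; V(15.81) = 39.0988 m³.
No dye enters, so dm/dt = −Q_out · (m/V).
dm/m = −Q_out dt/(V₀ + 1.12200 t); integrating gives ln(m/m₀) = −(Q_out/(Q_in−Q_out)) ln(V/V₀).
m = m₀ (V₀/V)^(Q_out/(Q_in−Q_out)) = 10.37 × (21.36/39.0988)^(1.30392) = 4.71431 mg.
C = m/V = 4.71431/39.0988 = 0.120574 mg/m³.

0.1206 mg/m³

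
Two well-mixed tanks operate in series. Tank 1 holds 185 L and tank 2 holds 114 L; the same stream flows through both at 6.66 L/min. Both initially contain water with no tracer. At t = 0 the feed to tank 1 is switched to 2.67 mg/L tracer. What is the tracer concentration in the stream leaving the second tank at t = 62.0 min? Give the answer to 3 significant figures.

2.04 mg/L

Species balance on tank i: dCᵢ/dt = (Cᵢ₋₁ − Cᵢ)/τᵢ with τᵢ = Vᵢ/Q.
τ₁ = 185/6.66 = 27.778 min; τ₂ = 114/6.66 = 17.117 min.
Solving the cascade with C₁(0)=C₂(0)=0 gives C₂(t) = C_in[1 − (τ₁ e^(−t/τ₁) − τ₂ e^(−t/τ₂))/(τ₁ − τ₂)].
At t = 62.0: e^(−t/τ₁) = 0.10731, e^(−t/τ₂) = 0.026726.
C₂ = 2.67·[1 − (27.778·0.10731 − 17.117·0.026726)/(10.661)] = 2.67·0.76329 = 2.0380 mg/L.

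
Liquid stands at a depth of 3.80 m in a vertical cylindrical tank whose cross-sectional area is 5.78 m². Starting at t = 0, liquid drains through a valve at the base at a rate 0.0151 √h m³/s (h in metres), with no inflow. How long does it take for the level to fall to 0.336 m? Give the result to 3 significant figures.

1050 s

Mass balance (ρ constant): A dh/dt = −0.0151 √h.
Separate and integrate: 2(√h − √h₀) = −(0.0151/A) t.
t = 2A(√h₀ − √h)/0.0151 = 2·5.78·(√3.80 − √0.336)/0.0151
  = 11.560 × (1.9494 − 0.57966) / 0.0151 = 1048.6 s.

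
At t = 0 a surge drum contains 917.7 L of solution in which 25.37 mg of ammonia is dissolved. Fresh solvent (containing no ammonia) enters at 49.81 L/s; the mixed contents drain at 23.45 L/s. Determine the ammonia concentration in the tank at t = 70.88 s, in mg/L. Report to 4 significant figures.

Total volume: dV/dt = Q_in − Q_out = 26.3600 L/s, so V(t) = 917.7 + 26.3600 t and V(70.88) = 2786.10 L.
No ammonia enters, so dm/dt = −Q_out · (m/V).
Separate: dm/m = −Q_out dt/V(t) ⇒ ln(m/m₀) = −(Q_out/(Q_in−Q_out)) ln(V/V₀).
m = m₀ (V₀/V)^(Q_out/(Q_in−Q_out)) = 25.37 × (917.7/2786.10)^(0.889605) = 9.44643 mg.
C = m/V = 9.44643/2786.10 = 0.00339056 mg/L.

0.003391 mg/L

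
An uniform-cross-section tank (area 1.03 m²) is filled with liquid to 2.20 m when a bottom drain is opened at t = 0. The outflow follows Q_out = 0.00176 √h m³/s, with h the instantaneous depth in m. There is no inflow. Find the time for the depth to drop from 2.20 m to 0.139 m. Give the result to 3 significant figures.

Unsteady balance on liquid volume: A dh/dt = −0.00176 √h.
Separate and integrate: 2(√h − √h₀) = −(0.00176/A) t.
t = 2A(√h₀ − √h)/0.00176 = 2·1.03·(√2.20 − √0.139)/0.00176
  = 2.0600 × (1.4832 − 0.37283) / 0.00176 = 1299.7 s.

1300 s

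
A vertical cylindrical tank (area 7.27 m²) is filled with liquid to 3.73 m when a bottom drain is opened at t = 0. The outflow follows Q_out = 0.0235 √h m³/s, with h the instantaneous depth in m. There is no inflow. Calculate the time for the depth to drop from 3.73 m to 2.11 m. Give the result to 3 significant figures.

296 s

With no inflow, A dh/dt = −0.0235 √h.
Separate and integrate: 2(√h − √h₀) = −(0.0235/A) t.
t = 2A(√h₀ − √h)/0.0235 = 2·7.27·(√3.73 − √2.11)/0.0235
  = 14.540 × (1.9313 − 1.4526) / 0.0235 = 296.21 s.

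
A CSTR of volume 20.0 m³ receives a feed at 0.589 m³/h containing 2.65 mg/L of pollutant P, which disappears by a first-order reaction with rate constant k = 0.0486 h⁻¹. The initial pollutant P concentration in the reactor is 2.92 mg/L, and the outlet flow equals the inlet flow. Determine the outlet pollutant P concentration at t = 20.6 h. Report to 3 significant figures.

Accumulation = in − out − consumed: V dC/dt = Q C_in − Q C − k V C.
dC/dt = (Q/V) C_in − (Q/V + k) C; effective rate a = Q/V + k = 0.029450 + 0.0486 = 0.078050 h⁻¹.
C_ss = Q C_in/(Q + kV) = 0.99990 mg/L; C(t) = C_ss + (C₀ − C_ss) e^(−a t).
C(20.6) = 0.99990 + (1.9201)·e^(−0.078050·20.6) = 0.99990 + (1.9201)·0.20032 = 1.3845 mg/L.

1.38 mg/L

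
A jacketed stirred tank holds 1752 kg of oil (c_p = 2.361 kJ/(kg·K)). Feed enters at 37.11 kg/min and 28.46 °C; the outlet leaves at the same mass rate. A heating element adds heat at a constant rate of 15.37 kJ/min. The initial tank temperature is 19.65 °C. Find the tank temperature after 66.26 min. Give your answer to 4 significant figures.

26.43 °C

Heat balance on the well-mixed liquid: M c_p dT/dt = ṁ c_p (T_in − T) + 15.37.
Rearrange: dT/dt = (T_ss − T)/τ with τ = M/ṁ = 47.2110 min and T_ss = T_in + Q̇/(ṁ c_p) = 28.6354 °C.
This is linear first-order; T(t) = T_ss + (T₀ − T_ss) e^(−t/τ).
T(66.26) = 28.6354 + (-8.98542)·e^(−66.26/47.2110) = 28.6354 + (-8.98542)·0.245739 = 26.4274 °C.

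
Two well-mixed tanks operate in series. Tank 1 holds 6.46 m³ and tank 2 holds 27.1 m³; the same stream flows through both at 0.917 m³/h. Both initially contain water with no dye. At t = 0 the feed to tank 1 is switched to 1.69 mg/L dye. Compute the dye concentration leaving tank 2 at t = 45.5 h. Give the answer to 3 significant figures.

1.21 mg/L

Each tank obeys Vᵢ dCᵢ/dt = Q(Cᵢ₋₁ − Cᵢ), so τᵢ = Vᵢ/Q.
τ₁ = 6.46/0.917 = 7.0447 h; τ₂ = 27.1/0.917 = 29.553 h.
Tank 1: C₁ = C_in(1 − e^(−t/τ₁)). Tank 2 (τ₁ ≠ τ₂): C₂ = C_in[1 − (τ₁ e^(−t/τ₁) − τ₂ e^(−t/τ₂))/(τ₁ − τ₂)].
At t = 45.5: e^(−t/τ₁) = 0.0015668, e^(−t/τ₂) = 0.21446.
C₂ = 1.69·[1 − (7.0447·0.0015668 − 29.553·0.21446)/(-22.508)] = 1.69·0.71890 = 1.2149 mg/L.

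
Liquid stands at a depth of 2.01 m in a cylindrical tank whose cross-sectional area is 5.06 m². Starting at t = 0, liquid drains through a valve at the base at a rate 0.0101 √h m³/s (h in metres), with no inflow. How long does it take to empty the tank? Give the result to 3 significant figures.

1420 s

Unsteady balance on liquid volume: A dh/dt = −0.0101 √h.
Separate and integrate: 2(√h − √h₀) = −(0.0101/A) t.
Set h = 0: 2√h₀ = (0.0101/A) t_empty ⇒ t_empty = 2A√h₀/0.0101.
t_empty = 2·5.06·√2.01/0.0101 = 10.120·1.4177/0.0101 = 1420.6 s.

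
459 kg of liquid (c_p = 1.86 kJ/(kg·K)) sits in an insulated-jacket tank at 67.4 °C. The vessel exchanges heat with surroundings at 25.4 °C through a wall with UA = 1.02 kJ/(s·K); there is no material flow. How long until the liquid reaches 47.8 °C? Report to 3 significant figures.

Lumped-capacitance energy balance: M c_p dT/dt = UA(T_amb − T).
τ = M c_p/UA = 837.00 s; T_ss = T_amb = 25.400 °C.
T(t) = T_ss + (T₀ − T_ss)e^(−t/τ); set T = 47.8:
t = −τ ln[(T − T_ss)/(T₀ − T_ss)] = −837.00 · ln(0.53333) = 526.15 s.

526 s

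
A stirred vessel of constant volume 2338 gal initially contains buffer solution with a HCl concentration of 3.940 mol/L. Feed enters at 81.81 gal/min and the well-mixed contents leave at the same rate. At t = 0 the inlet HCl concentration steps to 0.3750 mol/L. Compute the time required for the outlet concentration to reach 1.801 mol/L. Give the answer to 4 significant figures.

Species balance: V dC/dt = Q(C_in − C) ⇒ τ = V/Q = 28.5784 min.
C(t) = C_in + (C₀ − C_in) e^(−t/τ). Set C = 1.801 and solve for t:
e^(−t/τ) = (C − C_in)/(C₀ − C_in) = (1.801 − 0.3750)/(3.940 − 0.3750) = 0.400000
t = −τ ln(…) = 28.5784 × 0.916291 = 26.1861 min.

26.19 min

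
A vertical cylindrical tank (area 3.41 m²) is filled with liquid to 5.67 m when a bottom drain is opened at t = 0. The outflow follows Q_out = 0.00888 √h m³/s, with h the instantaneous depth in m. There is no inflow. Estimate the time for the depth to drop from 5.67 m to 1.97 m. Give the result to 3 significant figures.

Mass balance (ρ constant): A dh/dt = −0.00888 √h.
∫ h^(−1/2) dh = −(0.00888/A) ∫ dt, giving 2√h = 2√h₀ − (0.00888/A) t.
t = 2A(√h₀ − √h)/0.00888 = 2·3.41·(√5.67 − √1.97)/0.00888
  = 6.8200 × (2.3812 − 1.4036) / 0.00888 = 750.82 s.

751 s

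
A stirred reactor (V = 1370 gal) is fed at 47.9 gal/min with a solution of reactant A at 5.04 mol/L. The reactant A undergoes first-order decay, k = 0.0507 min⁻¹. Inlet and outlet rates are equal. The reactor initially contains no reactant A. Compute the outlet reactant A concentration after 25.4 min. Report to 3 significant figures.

Species balance: V dC/dt = Q C_in − Q C − k V C.
dC/dt = (Q/V) C_in − (Q/V + k) C; effective rate a = Q/V + k = 0.034964 + 0.0507 = 0.085664 min⁻¹.
C_ss = Q C_in/(Q + kV) = 2.0571 mol/L; C(t) = C_ss + (C₀ − C_ss) e^(−a t).
C(25.4) = 2.0571 + (-2.0571)·e^(−0.085664·25.4) = 2.0571 + (-2.0571)·0.11351 = 1.8236 mol/L.

1.82 mol/L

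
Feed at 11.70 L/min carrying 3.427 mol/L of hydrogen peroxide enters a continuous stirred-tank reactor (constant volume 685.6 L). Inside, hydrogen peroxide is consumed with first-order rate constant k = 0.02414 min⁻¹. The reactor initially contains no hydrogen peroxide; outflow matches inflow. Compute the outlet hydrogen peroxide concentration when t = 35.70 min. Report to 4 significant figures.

Species balance: V dC/dt = Q C_in − Q C − k V C.
This is linear with rate a = Q/V + k = 0.0412053 min⁻¹.
C_ss = Q C_in/(Q + kV) = 1.41930 mol/L; C(t) = C_ss + (C₀ − C_ss) e^(−a t).
C(35.70) = 1.41930 + (-1.41930)·e^(−0.0412053·35.70) = 1.41930 + (-1.41930)·0.229689 = 1.09331 mol/L.

1.093 mol/L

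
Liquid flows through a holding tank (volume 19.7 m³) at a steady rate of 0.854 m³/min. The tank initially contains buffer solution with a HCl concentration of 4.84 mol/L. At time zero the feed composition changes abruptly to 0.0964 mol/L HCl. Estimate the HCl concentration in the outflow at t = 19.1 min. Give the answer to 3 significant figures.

Unsteady species balance (constant V, well mixed): V dC/dt = Q(C_in − C).
Rewrite as dC/dt + C/τ = C_in/τ, τ = V/Q = 23.068 min.
C approaches C_in exponentially: C(t) = C_in + (C₀ − C_in) e^(−t/τ).
C(19.1) = 0.0964 + (4.84 − 0.0964)·e^(−19.1/23.068) = 0.0964 + (4.7436)·0.43693 = 2.1690 mol/L.

2.17 mol/L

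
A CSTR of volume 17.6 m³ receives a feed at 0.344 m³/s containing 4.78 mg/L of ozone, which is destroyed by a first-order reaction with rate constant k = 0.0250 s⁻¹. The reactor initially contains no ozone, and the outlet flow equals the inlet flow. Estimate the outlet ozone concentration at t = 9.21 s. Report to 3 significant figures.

0.706 mg/L

Accumulation = in − out − consumed: V dC/dt = Q C_in − Q C − k V C.
dC/dt = (Q/V) C_in − (Q/V + k) C; effective rate a = Q/V + k = 0.019545 + 0.0250 = 0.044545 s⁻¹.
C_ss = Q C_in/(Q + kV) = 2.0973 mg/L; C(t) = C_ss + (C₀ − C_ss) e^(−a t).
C(9.21) = 2.0973 + (-2.0973)·e^(−0.044545·9.21) = 2.0973 + (-2.0973)·0.66348 = 0.70581 mg/L.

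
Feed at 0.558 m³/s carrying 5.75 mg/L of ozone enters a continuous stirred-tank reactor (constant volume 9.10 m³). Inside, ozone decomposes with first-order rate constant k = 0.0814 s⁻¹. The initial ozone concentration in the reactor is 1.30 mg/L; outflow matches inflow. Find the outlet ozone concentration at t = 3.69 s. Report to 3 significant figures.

V dC/dt = Q(C_in − C) − k V C.
dC/dt = (Q/V) C_in − (Q/V + k) C; effective rate a = Q/V + k = 0.061319 + 0.0814 = 0.14272 s⁻¹.
C_ss = Q C_in/(Q + kV) = 2.4705 mg/L; C(t) = C_ss + (C₀ − C_ss) e^(−a t).
C(3.69) = 2.4705 + (-1.1705)·e^(−0.14272·3.69) = 2.4705 + (-1.1705)·0.59059 = 1.7792 mg/L.

1.78 mg/L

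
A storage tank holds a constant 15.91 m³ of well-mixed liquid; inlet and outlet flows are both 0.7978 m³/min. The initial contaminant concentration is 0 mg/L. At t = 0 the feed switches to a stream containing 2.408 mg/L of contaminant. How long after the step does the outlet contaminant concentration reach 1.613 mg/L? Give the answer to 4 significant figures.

22.10 min

Species balance on the tank: V dC/dt = Q(C_in − C), so τ = V/Q = 19.9423 min.
C(t) = C_in + (C₀ − C_in) e^(−t/τ). Set C = 1.613 and solve for t:
e^(−t/τ) = (C − C_in)/(C₀ − C_in) = (1.613 − 2.408)/(0 − 2.408) = 0.330150
t = −τ ln(…) = 19.9423 × 1.10821 = 22.1003 min.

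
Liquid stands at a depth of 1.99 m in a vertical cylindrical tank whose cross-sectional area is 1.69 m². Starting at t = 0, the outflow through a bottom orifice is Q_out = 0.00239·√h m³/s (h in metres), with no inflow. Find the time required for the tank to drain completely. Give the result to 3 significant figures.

2000 s

Accumulation of liquid (constant cross-section A): A dh/dt = −0.00239 √h.
∫ h^(−1/2) dh = −(0.00239/A) ∫ dt, giving 2√h = 2√h₀ − (0.00239/A) t.
Tank is empty when √h = 0: t_empty = 2A√h₀/0.00239.
t_empty = 2·1.69·√1.99/0.00239 = 3.3800·1.4107/0.00239 = 1995.0 s.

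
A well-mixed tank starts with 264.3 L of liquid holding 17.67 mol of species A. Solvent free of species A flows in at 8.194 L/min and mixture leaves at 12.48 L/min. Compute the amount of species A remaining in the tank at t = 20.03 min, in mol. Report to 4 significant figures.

5.631 mol

Let m(t) be the amount of species A. Volume: V(t) = V₀ + (Q_in − Q_out) t = 264.3 − 4.28600 t; V(20.03) = 178.451 L.
Solute balance: dm/dt = 0 − Q_out C = −Q_out m/V(t).
dm/m = −Q_out dt/(V₀ − 4.28600 t); integrating gives ln(m/m₀) = −(Q_out/(Q_in−Q_out)) ln(V/V₀).
m = m₀ (V₀/V)^(Q_out/(Q_in−Q_out)) = 17.67 × (264.3/178.451)^(-2.91181) = 5.63053 mol.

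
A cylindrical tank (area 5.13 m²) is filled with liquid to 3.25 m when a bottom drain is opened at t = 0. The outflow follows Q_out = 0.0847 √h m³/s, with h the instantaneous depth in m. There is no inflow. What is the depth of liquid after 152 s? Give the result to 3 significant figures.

0.300 m

With no inflow, A dh/dt = −0.0847 √h.
Separate and integrate: 2(√h − √h₀) = −(0.0847/A) t.
√h = √3.25 − 0.0847·152/(2·5.13) = 1.8028 − 1.2548 = 0.54796.
h = 0.54796² = 0.30026 m.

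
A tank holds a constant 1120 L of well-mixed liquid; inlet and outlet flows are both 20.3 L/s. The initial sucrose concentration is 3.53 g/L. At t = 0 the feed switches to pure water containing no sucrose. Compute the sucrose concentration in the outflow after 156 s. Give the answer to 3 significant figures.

0.209 g/L

Mass balance on the solute (V constant): V dC/dt = Q(C_in − C).
So dC/dt = (C_in − C)/τ with τ = V/Q = 1120/20.3 = 55.172 s.
C approaches C_in exponentially: C(t) = C_in + (C₀ − C_in) e^(−t/τ).
C(156) = 0 + (3.53 − 0)·e^(−156/55.172) = 0 + (3.5300)·0.059161 = 0.20884 g/L.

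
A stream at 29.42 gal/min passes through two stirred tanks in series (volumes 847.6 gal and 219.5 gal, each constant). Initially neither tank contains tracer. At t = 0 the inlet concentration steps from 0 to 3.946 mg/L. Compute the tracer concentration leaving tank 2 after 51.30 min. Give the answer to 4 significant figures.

Species balance on tank i: dCᵢ/dt = (Cᵢ₋₁ − Cᵢ)/τᵢ with τᵢ = Vᵢ/Q.
τ₁ = 847.6/29.42 = 28.8103 min; τ₂ = 219.5/29.42 = 7.46091 min.
Solving the cascade with C₁(0)=C₂(0)=0 gives C₂(t) = C_in[1 − (τ₁ e^(−t/τ₁) − τ₂ e^(−t/τ₂))/(τ₁ − τ₂)].
At t = 51.30: e^(−t/τ₁) = 0.168535, e^(−t/τ₂) = 0.00103243.
C₂ = 3.946·[1 − (28.8103·0.168535 − 7.46091·0.00103243)/(21.3494)] = 3.946·0.772928 = 3.04997 mg/L.

3.050 mg/L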